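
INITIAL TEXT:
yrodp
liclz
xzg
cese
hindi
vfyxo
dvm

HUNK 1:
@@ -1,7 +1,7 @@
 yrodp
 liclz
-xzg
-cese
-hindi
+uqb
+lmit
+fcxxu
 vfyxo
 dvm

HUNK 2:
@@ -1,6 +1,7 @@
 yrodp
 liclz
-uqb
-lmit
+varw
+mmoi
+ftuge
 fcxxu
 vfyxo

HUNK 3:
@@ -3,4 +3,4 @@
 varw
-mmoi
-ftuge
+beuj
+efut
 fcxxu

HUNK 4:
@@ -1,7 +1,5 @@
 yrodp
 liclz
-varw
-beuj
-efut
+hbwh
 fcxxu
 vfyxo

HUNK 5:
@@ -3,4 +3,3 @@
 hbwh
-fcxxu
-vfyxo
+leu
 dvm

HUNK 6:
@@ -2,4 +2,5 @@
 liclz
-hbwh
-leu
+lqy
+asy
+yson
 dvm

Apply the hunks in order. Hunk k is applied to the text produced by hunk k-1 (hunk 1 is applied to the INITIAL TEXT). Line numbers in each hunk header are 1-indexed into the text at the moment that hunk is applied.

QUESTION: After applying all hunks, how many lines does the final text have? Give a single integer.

Hunk 1: at line 1 remove [xzg,cese,hindi] add [uqb,lmit,fcxxu] -> 7 lines: yrodp liclz uqb lmit fcxxu vfyxo dvm
Hunk 2: at line 1 remove [uqb,lmit] add [varw,mmoi,ftuge] -> 8 lines: yrodp liclz varw mmoi ftuge fcxxu vfyxo dvm
Hunk 3: at line 3 remove [mmoi,ftuge] add [beuj,efut] -> 8 lines: yrodp liclz varw beuj efut fcxxu vfyxo dvm
Hunk 4: at line 1 remove [varw,beuj,efut] add [hbwh] -> 6 lines: yrodp liclz hbwh fcxxu vfyxo dvm
Hunk 5: at line 3 remove [fcxxu,vfyxo] add [leu] -> 5 lines: yrodp liclz hbwh leu dvm
Hunk 6: at line 2 remove [hbwh,leu] add [lqy,asy,yson] -> 6 lines: yrodp liclz lqy asy yson dvm
Final line count: 6

Answer: 6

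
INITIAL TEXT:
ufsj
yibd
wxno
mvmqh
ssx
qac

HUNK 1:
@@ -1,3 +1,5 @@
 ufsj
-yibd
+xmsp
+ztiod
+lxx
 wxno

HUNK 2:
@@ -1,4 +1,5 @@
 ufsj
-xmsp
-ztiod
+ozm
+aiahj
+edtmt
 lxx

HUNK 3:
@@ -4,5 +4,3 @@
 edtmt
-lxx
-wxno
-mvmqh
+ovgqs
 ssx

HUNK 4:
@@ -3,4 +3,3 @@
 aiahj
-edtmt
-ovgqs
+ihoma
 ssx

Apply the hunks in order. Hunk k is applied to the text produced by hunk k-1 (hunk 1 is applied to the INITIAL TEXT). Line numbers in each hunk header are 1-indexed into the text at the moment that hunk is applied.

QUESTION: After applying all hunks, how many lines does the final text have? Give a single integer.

Hunk 1: at line 1 remove [yibd] add [xmsp,ztiod,lxx] -> 8 lines: ufsj xmsp ztiod lxx wxno mvmqh ssx qac
Hunk 2: at line 1 remove [xmsp,ztiod] add [ozm,aiahj,edtmt] -> 9 lines: ufsj ozm aiahj edtmt lxx wxno mvmqh ssx qac
Hunk 3: at line 4 remove [lxx,wxno,mvmqh] add [ovgqs] -> 7 lines: ufsj ozm aiahj edtmt ovgqs ssx qac
Hunk 4: at line 3 remove [edtmt,ovgqs] add [ihoma] -> 6 lines: ufsj ozm aiahj ihoma ssx qac
Final line count: 6

Answer: 6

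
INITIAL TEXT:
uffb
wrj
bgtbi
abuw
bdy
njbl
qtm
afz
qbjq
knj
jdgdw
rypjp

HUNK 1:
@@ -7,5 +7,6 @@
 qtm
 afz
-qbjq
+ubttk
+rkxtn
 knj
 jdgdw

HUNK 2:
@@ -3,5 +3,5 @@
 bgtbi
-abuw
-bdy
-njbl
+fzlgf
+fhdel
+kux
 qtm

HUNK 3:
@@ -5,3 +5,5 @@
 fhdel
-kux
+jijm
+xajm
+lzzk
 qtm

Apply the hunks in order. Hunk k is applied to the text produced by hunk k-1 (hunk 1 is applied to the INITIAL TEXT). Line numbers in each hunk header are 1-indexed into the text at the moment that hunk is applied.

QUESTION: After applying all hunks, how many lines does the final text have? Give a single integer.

Hunk 1: at line 7 remove [qbjq] add [ubttk,rkxtn] -> 13 lines: uffb wrj bgtbi abuw bdy njbl qtm afz ubttk rkxtn knj jdgdw rypjp
Hunk 2: at line 3 remove [abuw,bdy,njbl] add [fzlgf,fhdel,kux] -> 13 lines: uffb wrj bgtbi fzlgf fhdel kux qtm afz ubttk rkxtn knj jdgdw rypjp
Hunk 3: at line 5 remove [kux] add [jijm,xajm,lzzk] -> 15 lines: uffb wrj bgtbi fzlgf fhdel jijm xajm lzzk qtm afz ubttk rkxtn knj jdgdw rypjp
Final line count: 15

Answer: 15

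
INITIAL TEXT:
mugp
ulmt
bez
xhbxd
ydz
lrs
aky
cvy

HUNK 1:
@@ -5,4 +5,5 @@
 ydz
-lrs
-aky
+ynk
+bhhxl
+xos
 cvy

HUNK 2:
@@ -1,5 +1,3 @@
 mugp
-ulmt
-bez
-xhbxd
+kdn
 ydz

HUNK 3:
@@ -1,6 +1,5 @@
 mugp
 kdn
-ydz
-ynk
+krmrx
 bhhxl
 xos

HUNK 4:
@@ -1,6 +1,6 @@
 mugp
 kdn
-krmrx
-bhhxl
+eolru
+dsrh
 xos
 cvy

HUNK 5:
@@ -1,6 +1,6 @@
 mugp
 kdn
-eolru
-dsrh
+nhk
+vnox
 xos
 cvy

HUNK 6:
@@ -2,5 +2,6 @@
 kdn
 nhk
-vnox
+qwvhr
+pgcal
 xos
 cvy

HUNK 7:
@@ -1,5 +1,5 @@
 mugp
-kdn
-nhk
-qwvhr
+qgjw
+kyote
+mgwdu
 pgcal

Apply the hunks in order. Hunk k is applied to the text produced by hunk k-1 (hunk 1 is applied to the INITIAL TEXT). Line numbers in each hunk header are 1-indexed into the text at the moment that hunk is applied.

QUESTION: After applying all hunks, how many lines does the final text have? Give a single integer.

Hunk 1: at line 5 remove [lrs,aky] add [ynk,bhhxl,xos] -> 9 lines: mugp ulmt bez xhbxd ydz ynk bhhxl xos cvy
Hunk 2: at line 1 remove [ulmt,bez,xhbxd] add [kdn] -> 7 lines: mugp kdn ydz ynk bhhxl xos cvy
Hunk 3: at line 1 remove [ydz,ynk] add [krmrx] -> 6 lines: mugp kdn krmrx bhhxl xos cvy
Hunk 4: at line 1 remove [krmrx,bhhxl] add [eolru,dsrh] -> 6 lines: mugp kdn eolru dsrh xos cvy
Hunk 5: at line 1 remove [eolru,dsrh] add [nhk,vnox] -> 6 lines: mugp kdn nhk vnox xos cvy
Hunk 6: at line 2 remove [vnox] add [qwvhr,pgcal] -> 7 lines: mugp kdn nhk qwvhr pgcal xos cvy
Hunk 7: at line 1 remove [kdn,nhk,qwvhr] add [qgjw,kyote,mgwdu] -> 7 lines: mugp qgjw kyote mgwdu pgcal xos cvy
Final line count: 7

Answer: 7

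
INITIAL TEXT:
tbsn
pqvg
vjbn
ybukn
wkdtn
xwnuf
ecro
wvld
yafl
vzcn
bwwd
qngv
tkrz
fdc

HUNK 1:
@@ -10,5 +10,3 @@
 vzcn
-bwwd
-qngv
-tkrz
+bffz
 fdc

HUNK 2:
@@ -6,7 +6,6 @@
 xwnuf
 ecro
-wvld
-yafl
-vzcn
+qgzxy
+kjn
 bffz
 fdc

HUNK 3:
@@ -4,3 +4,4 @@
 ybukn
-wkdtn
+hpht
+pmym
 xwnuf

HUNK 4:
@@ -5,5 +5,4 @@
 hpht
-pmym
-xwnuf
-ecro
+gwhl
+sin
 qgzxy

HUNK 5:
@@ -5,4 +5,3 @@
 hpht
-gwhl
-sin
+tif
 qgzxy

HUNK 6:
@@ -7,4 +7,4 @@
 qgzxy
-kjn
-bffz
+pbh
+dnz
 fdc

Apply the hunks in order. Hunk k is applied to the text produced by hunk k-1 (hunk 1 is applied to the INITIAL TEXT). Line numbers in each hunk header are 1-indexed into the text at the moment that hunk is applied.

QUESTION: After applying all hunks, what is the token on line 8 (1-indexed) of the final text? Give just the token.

Answer: pbh

Derivation:
Hunk 1: at line 10 remove [bwwd,qngv,tkrz] add [bffz] -> 12 lines: tbsn pqvg vjbn ybukn wkdtn xwnuf ecro wvld yafl vzcn bffz fdc
Hunk 2: at line 6 remove [wvld,yafl,vzcn] add [qgzxy,kjn] -> 11 lines: tbsn pqvg vjbn ybukn wkdtn xwnuf ecro qgzxy kjn bffz fdc
Hunk 3: at line 4 remove [wkdtn] add [hpht,pmym] -> 12 lines: tbsn pqvg vjbn ybukn hpht pmym xwnuf ecro qgzxy kjn bffz fdc
Hunk 4: at line 5 remove [pmym,xwnuf,ecro] add [gwhl,sin] -> 11 lines: tbsn pqvg vjbn ybukn hpht gwhl sin qgzxy kjn bffz fdc
Hunk 5: at line 5 remove [gwhl,sin] add [tif] -> 10 lines: tbsn pqvg vjbn ybukn hpht tif qgzxy kjn bffz fdc
Hunk 6: at line 7 remove [kjn,bffz] add [pbh,dnz] -> 10 lines: tbsn pqvg vjbn ybukn hpht tif qgzxy pbh dnz fdc
Final line 8: pbh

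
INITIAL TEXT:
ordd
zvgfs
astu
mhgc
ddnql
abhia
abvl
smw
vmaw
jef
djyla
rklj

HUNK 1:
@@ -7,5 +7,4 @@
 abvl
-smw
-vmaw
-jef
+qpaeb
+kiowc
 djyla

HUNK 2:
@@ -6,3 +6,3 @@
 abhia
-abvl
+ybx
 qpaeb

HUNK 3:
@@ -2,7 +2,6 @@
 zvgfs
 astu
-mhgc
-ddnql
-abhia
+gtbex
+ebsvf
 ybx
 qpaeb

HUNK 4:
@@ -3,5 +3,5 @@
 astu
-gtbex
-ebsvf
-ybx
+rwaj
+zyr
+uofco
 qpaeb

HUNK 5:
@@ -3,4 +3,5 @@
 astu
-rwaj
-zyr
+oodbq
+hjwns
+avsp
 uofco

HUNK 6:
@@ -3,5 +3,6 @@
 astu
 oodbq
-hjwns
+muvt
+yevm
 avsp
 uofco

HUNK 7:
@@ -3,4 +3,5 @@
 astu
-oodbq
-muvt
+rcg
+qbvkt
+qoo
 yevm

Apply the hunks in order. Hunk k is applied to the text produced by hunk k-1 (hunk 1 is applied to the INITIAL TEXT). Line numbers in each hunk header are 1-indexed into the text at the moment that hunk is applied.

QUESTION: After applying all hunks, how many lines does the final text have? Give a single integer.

Answer: 13

Derivation:
Hunk 1: at line 7 remove [smw,vmaw,jef] add [qpaeb,kiowc] -> 11 lines: ordd zvgfs astu mhgc ddnql abhia abvl qpaeb kiowc djyla rklj
Hunk 2: at line 6 remove [abvl] add [ybx] -> 11 lines: ordd zvgfs astu mhgc ddnql abhia ybx qpaeb kiowc djyla rklj
Hunk 3: at line 2 remove [mhgc,ddnql,abhia] add [gtbex,ebsvf] -> 10 lines: ordd zvgfs astu gtbex ebsvf ybx qpaeb kiowc djyla rklj
Hunk 4: at line 3 remove [gtbex,ebsvf,ybx] add [rwaj,zyr,uofco] -> 10 lines: ordd zvgfs astu rwaj zyr uofco qpaeb kiowc djyla rklj
Hunk 5: at line 3 remove [rwaj,zyr] add [oodbq,hjwns,avsp] -> 11 lines: ordd zvgfs astu oodbq hjwns avsp uofco qpaeb kiowc djyla rklj
Hunk 6: at line 3 remove [hjwns] add [muvt,yevm] -> 12 lines: ordd zvgfs astu oodbq muvt yevm avsp uofco qpaeb kiowc djyla rklj
Hunk 7: at line 3 remove [oodbq,muvt] add [rcg,qbvkt,qoo] -> 13 lines: ordd zvgfs astu rcg qbvkt qoo yevm avsp uofco qpaeb kiowc djyla rklj
Final line count: 13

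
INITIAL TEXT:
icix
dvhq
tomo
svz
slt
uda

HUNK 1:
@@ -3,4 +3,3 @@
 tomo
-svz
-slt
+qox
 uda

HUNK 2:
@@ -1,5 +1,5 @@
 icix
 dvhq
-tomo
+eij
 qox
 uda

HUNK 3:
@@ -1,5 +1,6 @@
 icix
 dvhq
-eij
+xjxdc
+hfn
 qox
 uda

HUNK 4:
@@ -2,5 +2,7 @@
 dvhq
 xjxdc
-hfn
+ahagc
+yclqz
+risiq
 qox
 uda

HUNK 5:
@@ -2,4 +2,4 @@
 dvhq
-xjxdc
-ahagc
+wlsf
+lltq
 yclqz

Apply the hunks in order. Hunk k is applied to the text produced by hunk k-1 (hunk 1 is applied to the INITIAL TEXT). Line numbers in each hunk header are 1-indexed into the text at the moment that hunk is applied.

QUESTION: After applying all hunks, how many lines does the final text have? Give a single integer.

Hunk 1: at line 3 remove [svz,slt] add [qox] -> 5 lines: icix dvhq tomo qox uda
Hunk 2: at line 1 remove [tomo] add [eij] -> 5 lines: icix dvhq eij qox uda
Hunk 3: at line 1 remove [eij] add [xjxdc,hfn] -> 6 lines: icix dvhq xjxdc hfn qox uda
Hunk 4: at line 2 remove [hfn] add [ahagc,yclqz,risiq] -> 8 lines: icix dvhq xjxdc ahagc yclqz risiq qox uda
Hunk 5: at line 2 remove [xjxdc,ahagc] add [wlsf,lltq] -> 8 lines: icix dvhq wlsf lltq yclqz risiq qox uda
Final line count: 8

Answer: 8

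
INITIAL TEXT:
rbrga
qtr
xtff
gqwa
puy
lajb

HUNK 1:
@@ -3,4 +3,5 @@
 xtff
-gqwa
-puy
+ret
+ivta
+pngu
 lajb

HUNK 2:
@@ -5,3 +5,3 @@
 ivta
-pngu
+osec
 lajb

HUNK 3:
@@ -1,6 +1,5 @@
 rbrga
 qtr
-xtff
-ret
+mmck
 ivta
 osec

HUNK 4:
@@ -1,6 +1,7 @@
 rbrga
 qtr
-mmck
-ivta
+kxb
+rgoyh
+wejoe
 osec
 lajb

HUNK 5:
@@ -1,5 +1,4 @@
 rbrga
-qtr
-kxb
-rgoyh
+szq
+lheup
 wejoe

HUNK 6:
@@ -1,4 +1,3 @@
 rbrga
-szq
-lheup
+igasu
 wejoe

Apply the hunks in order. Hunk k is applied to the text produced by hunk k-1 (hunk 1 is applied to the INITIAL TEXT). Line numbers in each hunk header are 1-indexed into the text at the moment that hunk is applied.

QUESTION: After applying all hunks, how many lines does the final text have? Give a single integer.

Hunk 1: at line 3 remove [gqwa,puy] add [ret,ivta,pngu] -> 7 lines: rbrga qtr xtff ret ivta pngu lajb
Hunk 2: at line 5 remove [pngu] add [osec] -> 7 lines: rbrga qtr xtff ret ivta osec lajb
Hunk 3: at line 1 remove [xtff,ret] add [mmck] -> 6 lines: rbrga qtr mmck ivta osec lajb
Hunk 4: at line 1 remove [mmck,ivta] add [kxb,rgoyh,wejoe] -> 7 lines: rbrga qtr kxb rgoyh wejoe osec lajb
Hunk 5: at line 1 remove [qtr,kxb,rgoyh] add [szq,lheup] -> 6 lines: rbrga szq lheup wejoe osec lajb
Hunk 6: at line 1 remove [szq,lheup] add [igasu] -> 5 lines: rbrga igasu wejoe osec lajb
Final line count: 5

Answer: 5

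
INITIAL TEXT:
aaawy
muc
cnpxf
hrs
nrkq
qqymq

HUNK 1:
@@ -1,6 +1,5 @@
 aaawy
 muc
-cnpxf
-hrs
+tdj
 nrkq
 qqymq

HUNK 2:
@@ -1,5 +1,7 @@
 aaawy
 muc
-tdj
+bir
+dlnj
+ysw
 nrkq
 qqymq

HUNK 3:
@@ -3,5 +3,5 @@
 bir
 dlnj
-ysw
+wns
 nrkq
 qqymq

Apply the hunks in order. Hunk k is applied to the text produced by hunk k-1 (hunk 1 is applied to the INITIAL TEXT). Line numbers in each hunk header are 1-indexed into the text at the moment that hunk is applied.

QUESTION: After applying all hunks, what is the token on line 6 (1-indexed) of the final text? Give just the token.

Answer: nrkq

Derivation:
Hunk 1: at line 1 remove [cnpxf,hrs] add [tdj] -> 5 lines: aaawy muc tdj nrkq qqymq
Hunk 2: at line 1 remove [tdj] add [bir,dlnj,ysw] -> 7 lines: aaawy muc bir dlnj ysw nrkq qqymq
Hunk 3: at line 3 remove [ysw] add [wns] -> 7 lines: aaawy muc bir dlnj wns nrkq qqymq
Final line 6: nrkq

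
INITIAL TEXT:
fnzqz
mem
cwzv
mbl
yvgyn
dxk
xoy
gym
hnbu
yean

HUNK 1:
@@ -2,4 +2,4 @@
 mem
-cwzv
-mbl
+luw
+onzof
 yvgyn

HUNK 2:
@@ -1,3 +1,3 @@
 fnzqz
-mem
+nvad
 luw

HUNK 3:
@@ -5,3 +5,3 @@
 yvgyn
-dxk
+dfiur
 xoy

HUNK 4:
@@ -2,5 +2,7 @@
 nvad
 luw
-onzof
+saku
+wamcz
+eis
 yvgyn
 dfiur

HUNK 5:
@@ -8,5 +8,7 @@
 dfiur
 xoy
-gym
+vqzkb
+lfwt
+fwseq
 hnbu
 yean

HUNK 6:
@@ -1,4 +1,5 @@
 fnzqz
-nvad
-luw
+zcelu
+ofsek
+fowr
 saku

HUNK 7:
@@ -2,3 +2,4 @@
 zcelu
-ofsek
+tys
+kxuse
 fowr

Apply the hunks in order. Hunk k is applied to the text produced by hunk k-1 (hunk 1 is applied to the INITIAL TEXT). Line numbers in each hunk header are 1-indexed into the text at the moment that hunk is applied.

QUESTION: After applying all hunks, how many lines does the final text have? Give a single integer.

Hunk 1: at line 2 remove [cwzv,mbl] add [luw,onzof] -> 10 lines: fnzqz mem luw onzof yvgyn dxk xoy gym hnbu yean
Hunk 2: at line 1 remove [mem] add [nvad] -> 10 lines: fnzqz nvad luw onzof yvgyn dxk xoy gym hnbu yean
Hunk 3: at line 5 remove [dxk] add [dfiur] -> 10 lines: fnzqz nvad luw onzof yvgyn dfiur xoy gym hnbu yean
Hunk 4: at line 2 remove [onzof] add [saku,wamcz,eis] -> 12 lines: fnzqz nvad luw saku wamcz eis yvgyn dfiur xoy gym hnbu yean
Hunk 5: at line 8 remove [gym] add [vqzkb,lfwt,fwseq] -> 14 lines: fnzqz nvad luw saku wamcz eis yvgyn dfiur xoy vqzkb lfwt fwseq hnbu yean
Hunk 6: at line 1 remove [nvad,luw] add [zcelu,ofsek,fowr] -> 15 lines: fnzqz zcelu ofsek fowr saku wamcz eis yvgyn dfiur xoy vqzkb lfwt fwseq hnbu yean
Hunk 7: at line 2 remove [ofsek] add [tys,kxuse] -> 16 lines: fnzqz zcelu tys kxuse fowr saku wamcz eis yvgyn dfiur xoy vqzkb lfwt fwseq hnbu yean
Final line count: 16

Answer: 16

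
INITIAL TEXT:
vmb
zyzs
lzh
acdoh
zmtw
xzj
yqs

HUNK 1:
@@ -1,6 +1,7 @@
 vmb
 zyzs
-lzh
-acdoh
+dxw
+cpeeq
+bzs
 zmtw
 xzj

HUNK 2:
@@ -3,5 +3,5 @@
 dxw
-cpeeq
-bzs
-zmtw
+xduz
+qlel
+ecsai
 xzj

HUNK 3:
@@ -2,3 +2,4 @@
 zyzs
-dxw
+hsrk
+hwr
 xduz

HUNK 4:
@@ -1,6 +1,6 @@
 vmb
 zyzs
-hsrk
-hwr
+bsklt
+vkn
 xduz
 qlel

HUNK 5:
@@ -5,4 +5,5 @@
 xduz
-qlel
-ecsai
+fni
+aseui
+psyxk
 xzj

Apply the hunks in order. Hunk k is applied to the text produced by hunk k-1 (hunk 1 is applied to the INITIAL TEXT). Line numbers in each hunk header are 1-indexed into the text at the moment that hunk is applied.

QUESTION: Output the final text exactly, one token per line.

Hunk 1: at line 1 remove [lzh,acdoh] add [dxw,cpeeq,bzs] -> 8 lines: vmb zyzs dxw cpeeq bzs zmtw xzj yqs
Hunk 2: at line 3 remove [cpeeq,bzs,zmtw] add [xduz,qlel,ecsai] -> 8 lines: vmb zyzs dxw xduz qlel ecsai xzj yqs
Hunk 3: at line 2 remove [dxw] add [hsrk,hwr] -> 9 lines: vmb zyzs hsrk hwr xduz qlel ecsai xzj yqs
Hunk 4: at line 1 remove [hsrk,hwr] add [bsklt,vkn] -> 9 lines: vmb zyzs bsklt vkn xduz qlel ecsai xzj yqs
Hunk 5: at line 5 remove [qlel,ecsai] add [fni,aseui,psyxk] -> 10 lines: vmb zyzs bsklt vkn xduz fni aseui psyxk xzj yqs

Answer: vmb
zyzs
bsklt
vkn
xduz
fni
aseui
psyxk
xzj
yqs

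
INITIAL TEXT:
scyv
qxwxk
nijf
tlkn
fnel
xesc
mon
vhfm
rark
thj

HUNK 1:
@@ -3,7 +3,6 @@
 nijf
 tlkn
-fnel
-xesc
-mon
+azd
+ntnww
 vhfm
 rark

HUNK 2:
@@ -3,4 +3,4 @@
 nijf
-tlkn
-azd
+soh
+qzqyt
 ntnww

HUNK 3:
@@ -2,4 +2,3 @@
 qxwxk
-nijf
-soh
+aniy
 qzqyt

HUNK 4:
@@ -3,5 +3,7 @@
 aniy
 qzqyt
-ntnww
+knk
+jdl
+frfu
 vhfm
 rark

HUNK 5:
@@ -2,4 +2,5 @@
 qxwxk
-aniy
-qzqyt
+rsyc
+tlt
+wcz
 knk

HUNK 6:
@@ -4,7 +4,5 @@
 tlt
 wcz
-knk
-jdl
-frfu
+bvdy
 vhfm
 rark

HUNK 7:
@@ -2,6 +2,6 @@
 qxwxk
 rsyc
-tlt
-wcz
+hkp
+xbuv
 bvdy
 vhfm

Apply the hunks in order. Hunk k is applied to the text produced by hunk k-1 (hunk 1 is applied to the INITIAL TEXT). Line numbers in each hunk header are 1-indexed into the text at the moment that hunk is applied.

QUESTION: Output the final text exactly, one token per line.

Answer: scyv
qxwxk
rsyc
hkp
xbuv
bvdy
vhfm
rark
thj

Derivation:
Hunk 1: at line 3 remove [fnel,xesc,mon] add [azd,ntnww] -> 9 lines: scyv qxwxk nijf tlkn azd ntnww vhfm rark thj
Hunk 2: at line 3 remove [tlkn,azd] add [soh,qzqyt] -> 9 lines: scyv qxwxk nijf soh qzqyt ntnww vhfm rark thj
Hunk 3: at line 2 remove [nijf,soh] add [aniy] -> 8 lines: scyv qxwxk aniy qzqyt ntnww vhfm rark thj
Hunk 4: at line 3 remove [ntnww] add [knk,jdl,frfu] -> 10 lines: scyv qxwxk aniy qzqyt knk jdl frfu vhfm rark thj
Hunk 5: at line 2 remove [aniy,qzqyt] add [rsyc,tlt,wcz] -> 11 lines: scyv qxwxk rsyc tlt wcz knk jdl frfu vhfm rark thj
Hunk 6: at line 4 remove [knk,jdl,frfu] add [bvdy] -> 9 lines: scyv qxwxk rsyc tlt wcz bvdy vhfm rark thj
Hunk 7: at line 2 remove [tlt,wcz] add [hkp,xbuv] -> 9 lines: scyv qxwxk rsyc hkp xbuv bvdy vhfm rark thj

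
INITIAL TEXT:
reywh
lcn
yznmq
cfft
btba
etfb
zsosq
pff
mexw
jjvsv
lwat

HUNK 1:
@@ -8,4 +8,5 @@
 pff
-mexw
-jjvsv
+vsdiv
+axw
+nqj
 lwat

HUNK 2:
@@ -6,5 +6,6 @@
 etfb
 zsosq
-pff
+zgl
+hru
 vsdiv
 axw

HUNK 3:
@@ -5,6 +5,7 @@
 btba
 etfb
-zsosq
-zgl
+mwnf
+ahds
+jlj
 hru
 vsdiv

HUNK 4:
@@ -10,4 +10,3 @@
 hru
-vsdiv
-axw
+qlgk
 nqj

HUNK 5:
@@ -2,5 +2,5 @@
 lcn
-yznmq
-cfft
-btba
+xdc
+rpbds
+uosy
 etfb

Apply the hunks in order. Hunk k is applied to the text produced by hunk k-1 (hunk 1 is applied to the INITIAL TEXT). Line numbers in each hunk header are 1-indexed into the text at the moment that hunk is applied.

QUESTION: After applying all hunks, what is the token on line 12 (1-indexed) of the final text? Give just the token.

Hunk 1: at line 8 remove [mexw,jjvsv] add [vsdiv,axw,nqj] -> 12 lines: reywh lcn yznmq cfft btba etfb zsosq pff vsdiv axw nqj lwat
Hunk 2: at line 6 remove [pff] add [zgl,hru] -> 13 lines: reywh lcn yznmq cfft btba etfb zsosq zgl hru vsdiv axw nqj lwat
Hunk 3: at line 5 remove [zsosq,zgl] add [mwnf,ahds,jlj] -> 14 lines: reywh lcn yznmq cfft btba etfb mwnf ahds jlj hru vsdiv axw nqj lwat
Hunk 4: at line 10 remove [vsdiv,axw] add [qlgk] -> 13 lines: reywh lcn yznmq cfft btba etfb mwnf ahds jlj hru qlgk nqj lwat
Hunk 5: at line 2 remove [yznmq,cfft,btba] add [xdc,rpbds,uosy] -> 13 lines: reywh lcn xdc rpbds uosy etfb mwnf ahds jlj hru qlgk nqj lwat
Final line 12: nqj

Answer: nqj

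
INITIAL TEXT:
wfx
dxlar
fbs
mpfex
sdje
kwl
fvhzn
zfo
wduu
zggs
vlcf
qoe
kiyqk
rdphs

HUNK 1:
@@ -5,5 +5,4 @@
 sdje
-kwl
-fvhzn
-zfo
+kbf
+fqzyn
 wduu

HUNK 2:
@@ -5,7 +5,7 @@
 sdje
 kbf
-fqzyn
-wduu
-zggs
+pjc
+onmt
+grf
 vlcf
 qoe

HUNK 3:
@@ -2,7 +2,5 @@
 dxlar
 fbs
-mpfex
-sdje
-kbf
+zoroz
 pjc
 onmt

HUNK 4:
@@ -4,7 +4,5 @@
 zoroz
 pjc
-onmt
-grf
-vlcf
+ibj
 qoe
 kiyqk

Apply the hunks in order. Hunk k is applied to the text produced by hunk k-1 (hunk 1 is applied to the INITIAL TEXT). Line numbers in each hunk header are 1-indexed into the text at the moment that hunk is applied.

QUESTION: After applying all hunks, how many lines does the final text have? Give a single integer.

Hunk 1: at line 5 remove [kwl,fvhzn,zfo] add [kbf,fqzyn] -> 13 lines: wfx dxlar fbs mpfex sdje kbf fqzyn wduu zggs vlcf qoe kiyqk rdphs
Hunk 2: at line 5 remove [fqzyn,wduu,zggs] add [pjc,onmt,grf] -> 13 lines: wfx dxlar fbs mpfex sdje kbf pjc onmt grf vlcf qoe kiyqk rdphs
Hunk 3: at line 2 remove [mpfex,sdje,kbf] add [zoroz] -> 11 lines: wfx dxlar fbs zoroz pjc onmt grf vlcf qoe kiyqk rdphs
Hunk 4: at line 4 remove [onmt,grf,vlcf] add [ibj] -> 9 lines: wfx dxlar fbs zoroz pjc ibj qoe kiyqk rdphs
Final line count: 9

Answer: 9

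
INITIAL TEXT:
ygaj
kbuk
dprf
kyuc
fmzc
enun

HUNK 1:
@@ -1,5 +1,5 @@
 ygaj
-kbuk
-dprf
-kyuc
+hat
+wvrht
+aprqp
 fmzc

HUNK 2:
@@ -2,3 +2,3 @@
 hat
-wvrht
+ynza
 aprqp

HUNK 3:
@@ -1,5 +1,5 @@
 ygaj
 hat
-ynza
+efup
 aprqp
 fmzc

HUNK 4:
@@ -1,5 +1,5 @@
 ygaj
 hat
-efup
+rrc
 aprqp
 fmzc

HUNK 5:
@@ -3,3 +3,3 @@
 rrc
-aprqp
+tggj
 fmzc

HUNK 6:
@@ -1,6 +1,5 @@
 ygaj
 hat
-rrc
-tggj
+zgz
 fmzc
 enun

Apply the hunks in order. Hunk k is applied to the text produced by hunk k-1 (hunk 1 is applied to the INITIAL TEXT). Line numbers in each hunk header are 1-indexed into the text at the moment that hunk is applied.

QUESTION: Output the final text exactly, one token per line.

Answer: ygaj
hat
zgz
fmzc
enun

Derivation:
Hunk 1: at line 1 remove [kbuk,dprf,kyuc] add [hat,wvrht,aprqp] -> 6 lines: ygaj hat wvrht aprqp fmzc enun
Hunk 2: at line 2 remove [wvrht] add [ynza] -> 6 lines: ygaj hat ynza aprqp fmzc enun
Hunk 3: at line 1 remove [ynza] add [efup] -> 6 lines: ygaj hat efup aprqp fmzc enun
Hunk 4: at line 1 remove [efup] add [rrc] -> 6 lines: ygaj hat rrc aprqp fmzc enun
Hunk 5: at line 3 remove [aprqp] add [tggj] -> 6 lines: ygaj hat rrc tggj fmzc enun
Hunk 6: at line 1 remove [rrc,tggj] add [zgz] -> 5 lines: ygaj hat zgz fmzc enun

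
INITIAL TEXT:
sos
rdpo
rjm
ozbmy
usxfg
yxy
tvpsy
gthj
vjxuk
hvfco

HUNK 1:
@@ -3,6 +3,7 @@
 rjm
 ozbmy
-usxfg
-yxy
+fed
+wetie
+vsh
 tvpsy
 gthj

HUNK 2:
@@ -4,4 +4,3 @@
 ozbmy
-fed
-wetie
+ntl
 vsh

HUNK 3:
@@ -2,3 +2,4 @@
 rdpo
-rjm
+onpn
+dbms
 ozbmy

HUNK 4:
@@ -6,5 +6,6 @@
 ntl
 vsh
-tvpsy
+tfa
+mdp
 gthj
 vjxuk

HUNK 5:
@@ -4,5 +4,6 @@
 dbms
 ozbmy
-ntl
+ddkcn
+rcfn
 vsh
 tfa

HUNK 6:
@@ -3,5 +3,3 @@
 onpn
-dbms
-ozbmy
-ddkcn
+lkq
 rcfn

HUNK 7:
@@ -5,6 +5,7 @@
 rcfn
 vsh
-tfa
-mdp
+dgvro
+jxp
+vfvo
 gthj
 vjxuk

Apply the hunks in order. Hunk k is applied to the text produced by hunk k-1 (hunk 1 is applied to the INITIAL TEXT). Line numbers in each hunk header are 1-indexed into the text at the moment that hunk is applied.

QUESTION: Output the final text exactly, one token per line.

Hunk 1: at line 3 remove [usxfg,yxy] add [fed,wetie,vsh] -> 11 lines: sos rdpo rjm ozbmy fed wetie vsh tvpsy gthj vjxuk hvfco
Hunk 2: at line 4 remove [fed,wetie] add [ntl] -> 10 lines: sos rdpo rjm ozbmy ntl vsh tvpsy gthj vjxuk hvfco
Hunk 3: at line 2 remove [rjm] add [onpn,dbms] -> 11 lines: sos rdpo onpn dbms ozbmy ntl vsh tvpsy gthj vjxuk hvfco
Hunk 4: at line 6 remove [tvpsy] add [tfa,mdp] -> 12 lines: sos rdpo onpn dbms ozbmy ntl vsh tfa mdp gthj vjxuk hvfco
Hunk 5: at line 4 remove [ntl] add [ddkcn,rcfn] -> 13 lines: sos rdpo onpn dbms ozbmy ddkcn rcfn vsh tfa mdp gthj vjxuk hvfco
Hunk 6: at line 3 remove [dbms,ozbmy,ddkcn] add [lkq] -> 11 lines: sos rdpo onpn lkq rcfn vsh tfa mdp gthj vjxuk hvfco
Hunk 7: at line 5 remove [tfa,mdp] add [dgvro,jxp,vfvo] -> 12 lines: sos rdpo onpn lkq rcfn vsh dgvro jxp vfvo gthj vjxuk hvfco

Answer: sos
rdpo
onpn
lkq
rcfn
vsh
dgvro
jxp
vfvo
gthj
vjxuk
hvfco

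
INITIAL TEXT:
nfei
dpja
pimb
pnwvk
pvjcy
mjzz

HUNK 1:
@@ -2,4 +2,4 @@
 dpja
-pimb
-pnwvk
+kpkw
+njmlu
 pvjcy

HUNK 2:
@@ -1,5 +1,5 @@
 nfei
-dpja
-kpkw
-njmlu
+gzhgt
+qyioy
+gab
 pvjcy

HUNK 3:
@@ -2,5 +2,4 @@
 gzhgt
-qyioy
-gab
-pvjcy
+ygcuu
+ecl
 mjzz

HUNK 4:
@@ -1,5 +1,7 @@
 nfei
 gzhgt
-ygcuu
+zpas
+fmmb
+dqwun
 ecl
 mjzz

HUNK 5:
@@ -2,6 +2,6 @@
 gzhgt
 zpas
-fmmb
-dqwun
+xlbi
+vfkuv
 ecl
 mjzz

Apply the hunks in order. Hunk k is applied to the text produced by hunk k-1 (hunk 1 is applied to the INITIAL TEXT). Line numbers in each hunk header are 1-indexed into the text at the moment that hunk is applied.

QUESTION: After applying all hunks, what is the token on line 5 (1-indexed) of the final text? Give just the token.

Hunk 1: at line 2 remove [pimb,pnwvk] add [kpkw,njmlu] -> 6 lines: nfei dpja kpkw njmlu pvjcy mjzz
Hunk 2: at line 1 remove [dpja,kpkw,njmlu] add [gzhgt,qyioy,gab] -> 6 lines: nfei gzhgt qyioy gab pvjcy mjzz
Hunk 3: at line 2 remove [qyioy,gab,pvjcy] add [ygcuu,ecl] -> 5 lines: nfei gzhgt ygcuu ecl mjzz
Hunk 4: at line 1 remove [ygcuu] add [zpas,fmmb,dqwun] -> 7 lines: nfei gzhgt zpas fmmb dqwun ecl mjzz
Hunk 5: at line 2 remove [fmmb,dqwun] add [xlbi,vfkuv] -> 7 lines: nfei gzhgt zpas xlbi vfkuv ecl mjzz
Final line 5: vfkuv

Answer: vfkuv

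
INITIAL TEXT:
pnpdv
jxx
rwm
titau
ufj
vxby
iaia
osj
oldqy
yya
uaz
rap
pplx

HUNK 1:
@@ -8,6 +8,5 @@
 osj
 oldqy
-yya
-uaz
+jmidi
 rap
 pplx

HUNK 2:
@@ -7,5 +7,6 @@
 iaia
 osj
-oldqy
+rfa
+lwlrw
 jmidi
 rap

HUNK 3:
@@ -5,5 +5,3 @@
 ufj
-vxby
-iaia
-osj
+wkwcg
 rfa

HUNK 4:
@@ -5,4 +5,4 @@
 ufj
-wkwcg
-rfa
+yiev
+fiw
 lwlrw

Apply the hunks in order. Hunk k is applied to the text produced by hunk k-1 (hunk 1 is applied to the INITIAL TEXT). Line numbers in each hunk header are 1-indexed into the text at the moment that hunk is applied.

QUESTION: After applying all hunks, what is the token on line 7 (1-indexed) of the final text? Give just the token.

Answer: fiw

Derivation:
Hunk 1: at line 8 remove [yya,uaz] add [jmidi] -> 12 lines: pnpdv jxx rwm titau ufj vxby iaia osj oldqy jmidi rap pplx
Hunk 2: at line 7 remove [oldqy] add [rfa,lwlrw] -> 13 lines: pnpdv jxx rwm titau ufj vxby iaia osj rfa lwlrw jmidi rap pplx
Hunk 3: at line 5 remove [vxby,iaia,osj] add [wkwcg] -> 11 lines: pnpdv jxx rwm titau ufj wkwcg rfa lwlrw jmidi rap pplx
Hunk 4: at line 5 remove [wkwcg,rfa] add [yiev,fiw] -> 11 lines: pnpdv jxx rwm titau ufj yiev fiw lwlrw jmidi rap pplx
Final line 7: fiw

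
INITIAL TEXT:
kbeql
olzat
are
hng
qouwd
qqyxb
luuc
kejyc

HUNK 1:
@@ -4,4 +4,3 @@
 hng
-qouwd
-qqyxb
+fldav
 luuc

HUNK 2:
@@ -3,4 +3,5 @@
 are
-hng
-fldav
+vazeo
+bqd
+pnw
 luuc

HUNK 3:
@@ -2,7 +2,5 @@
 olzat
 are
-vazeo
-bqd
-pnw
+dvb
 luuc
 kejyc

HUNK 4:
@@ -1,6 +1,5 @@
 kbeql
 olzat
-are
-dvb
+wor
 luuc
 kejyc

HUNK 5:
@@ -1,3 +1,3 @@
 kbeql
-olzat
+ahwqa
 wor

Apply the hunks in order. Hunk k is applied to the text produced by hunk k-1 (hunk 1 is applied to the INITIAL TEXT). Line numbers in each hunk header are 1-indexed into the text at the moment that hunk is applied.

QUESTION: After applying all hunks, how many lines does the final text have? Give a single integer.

Hunk 1: at line 4 remove [qouwd,qqyxb] add [fldav] -> 7 lines: kbeql olzat are hng fldav luuc kejyc
Hunk 2: at line 3 remove [hng,fldav] add [vazeo,bqd,pnw] -> 8 lines: kbeql olzat are vazeo bqd pnw luuc kejyc
Hunk 3: at line 2 remove [vazeo,bqd,pnw] add [dvb] -> 6 lines: kbeql olzat are dvb luuc kejyc
Hunk 4: at line 1 remove [are,dvb] add [wor] -> 5 lines: kbeql olzat wor luuc kejyc
Hunk 5: at line 1 remove [olzat] add [ahwqa] -> 5 lines: kbeql ahwqa wor luuc kejyc
Final line count: 5

Answer: 5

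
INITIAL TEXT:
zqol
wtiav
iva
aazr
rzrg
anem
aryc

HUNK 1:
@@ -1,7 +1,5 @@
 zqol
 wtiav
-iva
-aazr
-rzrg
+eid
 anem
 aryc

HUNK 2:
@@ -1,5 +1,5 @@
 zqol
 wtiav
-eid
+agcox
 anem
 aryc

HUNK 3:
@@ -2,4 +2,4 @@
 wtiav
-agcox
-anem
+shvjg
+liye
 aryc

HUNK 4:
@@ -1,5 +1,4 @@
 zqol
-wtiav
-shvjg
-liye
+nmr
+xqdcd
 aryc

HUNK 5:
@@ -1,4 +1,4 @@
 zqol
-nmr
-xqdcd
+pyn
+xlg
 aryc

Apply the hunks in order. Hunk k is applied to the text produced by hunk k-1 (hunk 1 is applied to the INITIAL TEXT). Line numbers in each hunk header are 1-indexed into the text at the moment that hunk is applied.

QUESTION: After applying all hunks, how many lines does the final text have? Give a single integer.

Answer: 4

Derivation:
Hunk 1: at line 1 remove [iva,aazr,rzrg] add [eid] -> 5 lines: zqol wtiav eid anem aryc
Hunk 2: at line 1 remove [eid] add [agcox] -> 5 lines: zqol wtiav agcox anem aryc
Hunk 3: at line 2 remove [agcox,anem] add [shvjg,liye] -> 5 lines: zqol wtiav shvjg liye aryc
Hunk 4: at line 1 remove [wtiav,shvjg,liye] add [nmr,xqdcd] -> 4 lines: zqol nmr xqdcd aryc
Hunk 5: at line 1 remove [nmr,xqdcd] add [pyn,xlg] -> 4 lines: zqol pyn xlg aryc
Final line count: 4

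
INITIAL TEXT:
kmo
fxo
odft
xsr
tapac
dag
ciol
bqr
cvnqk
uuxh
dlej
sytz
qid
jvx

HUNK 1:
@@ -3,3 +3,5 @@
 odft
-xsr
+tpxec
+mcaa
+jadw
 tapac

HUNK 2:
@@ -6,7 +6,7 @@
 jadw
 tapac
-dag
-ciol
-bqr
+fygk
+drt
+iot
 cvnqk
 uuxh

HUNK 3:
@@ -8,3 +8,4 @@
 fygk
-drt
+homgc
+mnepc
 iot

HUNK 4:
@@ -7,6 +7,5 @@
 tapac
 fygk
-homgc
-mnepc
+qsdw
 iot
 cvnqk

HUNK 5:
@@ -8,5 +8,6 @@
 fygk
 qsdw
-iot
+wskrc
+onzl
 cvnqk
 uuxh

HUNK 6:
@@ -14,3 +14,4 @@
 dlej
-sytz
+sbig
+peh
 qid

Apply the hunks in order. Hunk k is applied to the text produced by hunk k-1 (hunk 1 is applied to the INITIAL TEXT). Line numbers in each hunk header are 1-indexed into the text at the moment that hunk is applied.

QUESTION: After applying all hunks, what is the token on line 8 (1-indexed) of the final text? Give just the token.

Hunk 1: at line 3 remove [xsr] add [tpxec,mcaa,jadw] -> 16 lines: kmo fxo odft tpxec mcaa jadw tapac dag ciol bqr cvnqk uuxh dlej sytz qid jvx
Hunk 2: at line 6 remove [dag,ciol,bqr] add [fygk,drt,iot] -> 16 lines: kmo fxo odft tpxec mcaa jadw tapac fygk drt iot cvnqk uuxh dlej sytz qid jvx
Hunk 3: at line 8 remove [drt] add [homgc,mnepc] -> 17 lines: kmo fxo odft tpxec mcaa jadw tapac fygk homgc mnepc iot cvnqk uuxh dlej sytz qid jvx
Hunk 4: at line 7 remove [homgc,mnepc] add [qsdw] -> 16 lines: kmo fxo odft tpxec mcaa jadw tapac fygk qsdw iot cvnqk uuxh dlej sytz qid jvx
Hunk 5: at line 8 remove [iot] add [wskrc,onzl] -> 17 lines: kmo fxo odft tpxec mcaa jadw tapac fygk qsdw wskrc onzl cvnqk uuxh dlej sytz qid jvx
Hunk 6: at line 14 remove [sytz] add [sbig,peh] -> 18 lines: kmo fxo odft tpxec mcaa jadw tapac fygk qsdw wskrc onzl cvnqk uuxh dlej sbig peh qid jvx
Final line 8: fygk

Answer: fygk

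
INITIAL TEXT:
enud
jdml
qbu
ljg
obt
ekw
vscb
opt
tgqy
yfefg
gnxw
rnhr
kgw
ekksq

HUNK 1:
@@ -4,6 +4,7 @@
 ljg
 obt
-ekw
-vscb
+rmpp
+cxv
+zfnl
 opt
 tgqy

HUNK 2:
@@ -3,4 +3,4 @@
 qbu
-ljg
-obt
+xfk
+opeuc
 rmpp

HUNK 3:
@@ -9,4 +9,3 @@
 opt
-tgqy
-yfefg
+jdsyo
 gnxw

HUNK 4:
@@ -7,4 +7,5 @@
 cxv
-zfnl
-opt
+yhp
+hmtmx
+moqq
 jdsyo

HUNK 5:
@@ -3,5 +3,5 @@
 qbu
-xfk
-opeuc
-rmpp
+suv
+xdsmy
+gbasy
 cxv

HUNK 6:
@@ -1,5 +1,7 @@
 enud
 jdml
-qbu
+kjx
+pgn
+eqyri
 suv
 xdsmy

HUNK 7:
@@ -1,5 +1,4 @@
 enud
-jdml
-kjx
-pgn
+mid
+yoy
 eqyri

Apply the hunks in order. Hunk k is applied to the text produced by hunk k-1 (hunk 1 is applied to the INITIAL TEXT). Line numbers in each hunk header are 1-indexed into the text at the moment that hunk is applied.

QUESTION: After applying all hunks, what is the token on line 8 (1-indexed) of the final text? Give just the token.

Hunk 1: at line 4 remove [ekw,vscb] add [rmpp,cxv,zfnl] -> 15 lines: enud jdml qbu ljg obt rmpp cxv zfnl opt tgqy yfefg gnxw rnhr kgw ekksq
Hunk 2: at line 3 remove [ljg,obt] add [xfk,opeuc] -> 15 lines: enud jdml qbu xfk opeuc rmpp cxv zfnl opt tgqy yfefg gnxw rnhr kgw ekksq
Hunk 3: at line 9 remove [tgqy,yfefg] add [jdsyo] -> 14 lines: enud jdml qbu xfk opeuc rmpp cxv zfnl opt jdsyo gnxw rnhr kgw ekksq
Hunk 4: at line 7 remove [zfnl,opt] add [yhp,hmtmx,moqq] -> 15 lines: enud jdml qbu xfk opeuc rmpp cxv yhp hmtmx moqq jdsyo gnxw rnhr kgw ekksq
Hunk 5: at line 3 remove [xfk,opeuc,rmpp] add [suv,xdsmy,gbasy] -> 15 lines: enud jdml qbu suv xdsmy gbasy cxv yhp hmtmx moqq jdsyo gnxw rnhr kgw ekksq
Hunk 6: at line 1 remove [qbu] add [kjx,pgn,eqyri] -> 17 lines: enud jdml kjx pgn eqyri suv xdsmy gbasy cxv yhp hmtmx moqq jdsyo gnxw rnhr kgw ekksq
Hunk 7: at line 1 remove [jdml,kjx,pgn] add [mid,yoy] -> 16 lines: enud mid yoy eqyri suv xdsmy gbasy cxv yhp hmtmx moqq jdsyo gnxw rnhr kgw ekksq
Final line 8: cxv

Answer: cxv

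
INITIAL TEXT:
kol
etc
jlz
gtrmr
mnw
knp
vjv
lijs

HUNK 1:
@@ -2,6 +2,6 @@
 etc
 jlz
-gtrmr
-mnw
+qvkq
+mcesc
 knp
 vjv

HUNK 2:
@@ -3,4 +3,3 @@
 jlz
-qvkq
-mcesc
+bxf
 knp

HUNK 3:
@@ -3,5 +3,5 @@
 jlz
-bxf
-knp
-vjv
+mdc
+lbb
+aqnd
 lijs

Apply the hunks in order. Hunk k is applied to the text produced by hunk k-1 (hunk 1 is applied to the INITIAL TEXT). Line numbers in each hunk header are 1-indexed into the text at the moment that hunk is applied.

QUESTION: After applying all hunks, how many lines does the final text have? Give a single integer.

Answer: 7

Derivation:
Hunk 1: at line 2 remove [gtrmr,mnw] add [qvkq,mcesc] -> 8 lines: kol etc jlz qvkq mcesc knp vjv lijs
Hunk 2: at line 3 remove [qvkq,mcesc] add [bxf] -> 7 lines: kol etc jlz bxf knp vjv lijs
Hunk 3: at line 3 remove [bxf,knp,vjv] add [mdc,lbb,aqnd] -> 7 lines: kol etc jlz mdc lbb aqnd lijs
Final line count: 7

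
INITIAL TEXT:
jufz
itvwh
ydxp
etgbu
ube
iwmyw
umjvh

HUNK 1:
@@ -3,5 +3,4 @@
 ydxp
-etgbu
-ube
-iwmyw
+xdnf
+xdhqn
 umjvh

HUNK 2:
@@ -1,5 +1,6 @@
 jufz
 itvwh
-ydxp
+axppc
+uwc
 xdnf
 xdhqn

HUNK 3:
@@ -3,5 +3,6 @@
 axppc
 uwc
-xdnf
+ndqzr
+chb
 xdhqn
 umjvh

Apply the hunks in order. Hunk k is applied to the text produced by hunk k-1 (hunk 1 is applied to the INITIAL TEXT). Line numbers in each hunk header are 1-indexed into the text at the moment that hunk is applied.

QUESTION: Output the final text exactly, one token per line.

Answer: jufz
itvwh
axppc
uwc
ndqzr
chb
xdhqn
umjvh

Derivation:
Hunk 1: at line 3 remove [etgbu,ube,iwmyw] add [xdnf,xdhqn] -> 6 lines: jufz itvwh ydxp xdnf xdhqn umjvh
Hunk 2: at line 1 remove [ydxp] add [axppc,uwc] -> 7 lines: jufz itvwh axppc uwc xdnf xdhqn umjvh
Hunk 3: at line 3 remove [xdnf] add [ndqzr,chb] -> 8 lines: jufz itvwh axppc uwc ndqzr chb xdhqn umjvh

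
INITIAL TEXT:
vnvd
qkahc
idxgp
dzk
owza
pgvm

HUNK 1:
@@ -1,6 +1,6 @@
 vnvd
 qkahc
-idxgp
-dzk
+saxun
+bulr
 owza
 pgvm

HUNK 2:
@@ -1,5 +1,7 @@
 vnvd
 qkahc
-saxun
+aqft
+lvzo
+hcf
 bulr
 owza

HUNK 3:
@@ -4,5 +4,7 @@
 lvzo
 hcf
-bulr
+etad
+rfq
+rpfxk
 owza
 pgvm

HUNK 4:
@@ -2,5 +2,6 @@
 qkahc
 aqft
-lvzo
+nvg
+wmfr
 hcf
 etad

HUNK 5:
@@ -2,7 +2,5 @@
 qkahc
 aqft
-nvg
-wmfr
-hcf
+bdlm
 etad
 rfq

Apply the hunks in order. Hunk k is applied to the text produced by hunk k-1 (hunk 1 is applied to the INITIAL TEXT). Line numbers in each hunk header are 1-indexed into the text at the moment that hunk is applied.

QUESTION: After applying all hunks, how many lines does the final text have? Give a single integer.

Answer: 9

Derivation:
Hunk 1: at line 1 remove [idxgp,dzk] add [saxun,bulr] -> 6 lines: vnvd qkahc saxun bulr owza pgvm
Hunk 2: at line 1 remove [saxun] add [aqft,lvzo,hcf] -> 8 lines: vnvd qkahc aqft lvzo hcf bulr owza pgvm
Hunk 3: at line 4 remove [bulr] add [etad,rfq,rpfxk] -> 10 lines: vnvd qkahc aqft lvzo hcf etad rfq rpfxk owza pgvm
Hunk 4: at line 2 remove [lvzo] add [nvg,wmfr] -> 11 lines: vnvd qkahc aqft nvg wmfr hcf etad rfq rpfxk owza pgvm
Hunk 5: at line 2 remove [nvg,wmfr,hcf] add [bdlm] -> 9 lines: vnvd qkahc aqft bdlm etad rfq rpfxk owza pgvm
Final line count: 9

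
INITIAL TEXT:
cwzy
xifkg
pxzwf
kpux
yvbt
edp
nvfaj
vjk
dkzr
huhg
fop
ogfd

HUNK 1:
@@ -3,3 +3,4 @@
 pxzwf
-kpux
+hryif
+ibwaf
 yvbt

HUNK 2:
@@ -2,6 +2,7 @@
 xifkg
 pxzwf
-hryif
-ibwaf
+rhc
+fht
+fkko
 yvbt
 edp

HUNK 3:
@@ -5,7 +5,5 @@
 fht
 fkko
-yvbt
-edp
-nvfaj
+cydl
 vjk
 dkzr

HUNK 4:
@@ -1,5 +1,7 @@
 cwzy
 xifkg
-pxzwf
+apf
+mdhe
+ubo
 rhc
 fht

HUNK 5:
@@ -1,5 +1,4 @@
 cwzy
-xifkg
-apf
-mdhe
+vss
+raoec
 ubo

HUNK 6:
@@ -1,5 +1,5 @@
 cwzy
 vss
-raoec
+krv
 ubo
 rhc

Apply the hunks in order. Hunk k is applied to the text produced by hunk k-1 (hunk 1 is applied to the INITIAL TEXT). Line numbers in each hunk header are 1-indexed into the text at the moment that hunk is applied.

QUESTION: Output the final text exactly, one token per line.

Answer: cwzy
vss
krv
ubo
rhc
fht
fkko
cydl
vjk
dkzr
huhg
fop
ogfd

Derivation:
Hunk 1: at line 3 remove [kpux] add [hryif,ibwaf] -> 13 lines: cwzy xifkg pxzwf hryif ibwaf yvbt edp nvfaj vjk dkzr huhg fop ogfd
Hunk 2: at line 2 remove [hryif,ibwaf] add [rhc,fht,fkko] -> 14 lines: cwzy xifkg pxzwf rhc fht fkko yvbt edp nvfaj vjk dkzr huhg fop ogfd
Hunk 3: at line 5 remove [yvbt,edp,nvfaj] add [cydl] -> 12 lines: cwzy xifkg pxzwf rhc fht fkko cydl vjk dkzr huhg fop ogfd
Hunk 4: at line 1 remove [pxzwf] add [apf,mdhe,ubo] -> 14 lines: cwzy xifkg apf mdhe ubo rhc fht fkko cydl vjk dkzr huhg fop ogfd
Hunk 5: at line 1 remove [xifkg,apf,mdhe] add [vss,raoec] -> 13 lines: cwzy vss raoec ubo rhc fht fkko cydl vjk dkzr huhg fop ogfd
Hunk 6: at line 1 remove [raoec] add [krv] -> 13 lines: cwzy vss krv ubo rhc fht fkko cydl vjk dkzr huhg fop ogfd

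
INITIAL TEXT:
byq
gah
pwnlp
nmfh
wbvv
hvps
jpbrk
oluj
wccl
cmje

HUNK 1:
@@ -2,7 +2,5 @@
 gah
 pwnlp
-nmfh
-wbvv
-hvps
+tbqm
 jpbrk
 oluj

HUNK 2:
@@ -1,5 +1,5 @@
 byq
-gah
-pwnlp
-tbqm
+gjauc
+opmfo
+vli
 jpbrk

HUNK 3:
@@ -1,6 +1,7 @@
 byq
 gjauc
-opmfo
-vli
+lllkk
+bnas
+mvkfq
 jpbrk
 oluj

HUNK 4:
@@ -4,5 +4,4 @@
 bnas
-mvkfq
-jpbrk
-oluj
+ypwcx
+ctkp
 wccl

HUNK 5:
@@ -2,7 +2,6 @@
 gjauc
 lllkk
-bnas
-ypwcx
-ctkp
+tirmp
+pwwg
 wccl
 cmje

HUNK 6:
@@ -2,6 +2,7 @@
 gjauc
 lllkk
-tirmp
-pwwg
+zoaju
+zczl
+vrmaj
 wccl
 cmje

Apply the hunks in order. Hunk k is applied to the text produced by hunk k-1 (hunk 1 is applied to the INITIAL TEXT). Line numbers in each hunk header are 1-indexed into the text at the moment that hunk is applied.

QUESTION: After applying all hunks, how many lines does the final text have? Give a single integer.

Answer: 8

Derivation:
Hunk 1: at line 2 remove [nmfh,wbvv,hvps] add [tbqm] -> 8 lines: byq gah pwnlp tbqm jpbrk oluj wccl cmje
Hunk 2: at line 1 remove [gah,pwnlp,tbqm] add [gjauc,opmfo,vli] -> 8 lines: byq gjauc opmfo vli jpbrk oluj wccl cmje
Hunk 3: at line 1 remove [opmfo,vli] add [lllkk,bnas,mvkfq] -> 9 lines: byq gjauc lllkk bnas mvkfq jpbrk oluj wccl cmje
Hunk 4: at line 4 remove [mvkfq,jpbrk,oluj] add [ypwcx,ctkp] -> 8 lines: byq gjauc lllkk bnas ypwcx ctkp wccl cmje
Hunk 5: at line 2 remove [bnas,ypwcx,ctkp] add [tirmp,pwwg] -> 7 lines: byq gjauc lllkk tirmp pwwg wccl cmje
Hunk 6: at line 2 remove [tirmp,pwwg] add [zoaju,zczl,vrmaj] -> 8 lines: byq gjauc lllkk zoaju zczl vrmaj wccl cmje
Final line count: 8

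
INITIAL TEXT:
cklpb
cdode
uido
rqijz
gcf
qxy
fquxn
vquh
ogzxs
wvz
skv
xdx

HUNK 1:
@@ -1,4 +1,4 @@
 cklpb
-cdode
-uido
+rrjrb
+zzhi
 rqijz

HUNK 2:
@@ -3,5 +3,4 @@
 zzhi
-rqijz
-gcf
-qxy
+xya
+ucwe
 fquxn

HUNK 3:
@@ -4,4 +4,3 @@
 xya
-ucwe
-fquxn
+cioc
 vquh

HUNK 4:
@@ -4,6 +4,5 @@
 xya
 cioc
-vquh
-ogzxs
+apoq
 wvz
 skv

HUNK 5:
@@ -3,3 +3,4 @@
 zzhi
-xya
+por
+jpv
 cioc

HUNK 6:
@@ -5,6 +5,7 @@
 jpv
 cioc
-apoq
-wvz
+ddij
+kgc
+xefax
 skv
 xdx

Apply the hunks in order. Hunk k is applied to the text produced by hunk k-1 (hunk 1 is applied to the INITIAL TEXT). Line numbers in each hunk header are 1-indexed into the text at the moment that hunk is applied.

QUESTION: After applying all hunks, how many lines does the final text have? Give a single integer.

Answer: 11

Derivation:
Hunk 1: at line 1 remove [cdode,uido] add [rrjrb,zzhi] -> 12 lines: cklpb rrjrb zzhi rqijz gcf qxy fquxn vquh ogzxs wvz skv xdx
Hunk 2: at line 3 remove [rqijz,gcf,qxy] add [xya,ucwe] -> 11 lines: cklpb rrjrb zzhi xya ucwe fquxn vquh ogzxs wvz skv xdx
Hunk 3: at line 4 remove [ucwe,fquxn] add [cioc] -> 10 lines: cklpb rrjrb zzhi xya cioc vquh ogzxs wvz skv xdx
Hunk 4: at line 4 remove [vquh,ogzxs] add [apoq] -> 9 lines: cklpb rrjrb zzhi xya cioc apoq wvz skv xdx
Hunk 5: at line 3 remove [xya] add [por,jpv] -> 10 lines: cklpb rrjrb zzhi por jpv cioc apoq wvz skv xdx
Hunk 6: at line 5 remove [apoq,wvz] add [ddij,kgc,xefax] -> 11 lines: cklpb rrjrb zzhi por jpv cioc ddij kgc xefax skv xdx
Final line count: 11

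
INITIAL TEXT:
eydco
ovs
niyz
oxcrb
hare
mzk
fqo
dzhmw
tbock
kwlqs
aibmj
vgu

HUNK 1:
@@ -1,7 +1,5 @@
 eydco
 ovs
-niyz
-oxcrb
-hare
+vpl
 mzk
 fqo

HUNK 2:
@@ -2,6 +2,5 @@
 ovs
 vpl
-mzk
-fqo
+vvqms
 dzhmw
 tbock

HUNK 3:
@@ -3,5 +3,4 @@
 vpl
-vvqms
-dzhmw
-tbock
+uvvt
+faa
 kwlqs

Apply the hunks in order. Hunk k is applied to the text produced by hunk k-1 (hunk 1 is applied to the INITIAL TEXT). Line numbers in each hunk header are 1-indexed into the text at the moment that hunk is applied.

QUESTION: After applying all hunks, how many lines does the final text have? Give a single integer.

Answer: 8

Derivation:
Hunk 1: at line 1 remove [niyz,oxcrb,hare] add [vpl] -> 10 lines: eydco ovs vpl mzk fqo dzhmw tbock kwlqs aibmj vgu
Hunk 2: at line 2 remove [mzk,fqo] add [vvqms] -> 9 lines: eydco ovs vpl vvqms dzhmw tbock kwlqs aibmj vgu
Hunk 3: at line 3 remove [vvqms,dzhmw,tbock] add [uvvt,faa] -> 8 lines: eydco ovs vpl uvvt faa kwlqs aibmj vgu
Final line count: 8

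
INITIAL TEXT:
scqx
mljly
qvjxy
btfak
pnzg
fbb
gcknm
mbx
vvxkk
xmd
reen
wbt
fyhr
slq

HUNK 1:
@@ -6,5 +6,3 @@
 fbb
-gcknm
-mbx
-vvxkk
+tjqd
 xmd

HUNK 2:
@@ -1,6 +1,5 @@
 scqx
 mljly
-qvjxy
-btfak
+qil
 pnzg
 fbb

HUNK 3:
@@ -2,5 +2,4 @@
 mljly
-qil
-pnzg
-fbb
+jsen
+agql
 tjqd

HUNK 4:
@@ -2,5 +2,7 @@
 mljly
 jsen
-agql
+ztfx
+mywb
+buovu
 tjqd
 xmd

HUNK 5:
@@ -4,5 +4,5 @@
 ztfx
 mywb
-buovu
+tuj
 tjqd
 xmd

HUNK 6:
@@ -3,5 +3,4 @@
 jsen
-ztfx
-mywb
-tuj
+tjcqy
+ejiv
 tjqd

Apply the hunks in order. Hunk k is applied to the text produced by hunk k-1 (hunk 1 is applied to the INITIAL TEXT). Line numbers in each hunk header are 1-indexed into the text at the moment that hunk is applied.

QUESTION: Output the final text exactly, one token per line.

Hunk 1: at line 6 remove [gcknm,mbx,vvxkk] add [tjqd] -> 12 lines: scqx mljly qvjxy btfak pnzg fbb tjqd xmd reen wbt fyhr slq
Hunk 2: at line 1 remove [qvjxy,btfak] add [qil] -> 11 lines: scqx mljly qil pnzg fbb tjqd xmd reen wbt fyhr slq
Hunk 3: at line 2 remove [qil,pnzg,fbb] add [jsen,agql] -> 10 lines: scqx mljly jsen agql tjqd xmd reen wbt fyhr slq
Hunk 4: at line 2 remove [agql] add [ztfx,mywb,buovu] -> 12 lines: scqx mljly jsen ztfx mywb buovu tjqd xmd reen wbt fyhr slq
Hunk 5: at line 4 remove [buovu] add [tuj] -> 12 lines: scqx mljly jsen ztfx mywb tuj tjqd xmd reen wbt fyhr slq
Hunk 6: at line 3 remove [ztfx,mywb,tuj] add [tjcqy,ejiv] -> 11 lines: scqx mljly jsen tjcqy ejiv tjqd xmd reen wbt fyhr slq

Answer: scqx
mljly
jsen
tjcqy
ejiv
tjqd
xmd
reen
wbt
fyhr
slq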